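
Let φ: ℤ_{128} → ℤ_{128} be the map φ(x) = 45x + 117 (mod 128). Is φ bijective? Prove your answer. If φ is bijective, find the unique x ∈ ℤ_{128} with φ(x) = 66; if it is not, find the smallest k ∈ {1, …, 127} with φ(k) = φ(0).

33

If φ(s) = φ(t), then 45s ≡ 45t (mod 128). Because gcd(45, 128) = 1, we may cancel 45 to get s ≡ t (mod 128).
We now compute 45⁻¹ mod 128 explicitly. Euclid's algorithm: 128 = 2·45 + 38, 45 = 1·38 + 7, 38 = 5·7 + 3, 7 = 2·3 + 1; back-substituting gives 1 = 37·45 − 13·128, so 45⁻¹ ≡ 37 (mod 128).
Then y ↦ 37(y − 117) is a two-sided inverse to φ, so every y ∈ ℤ_{128} has a preimage.
Thus φ is bijective.
Since φ is bijective, we compute φ⁻¹(66): solve 45x + 117 ≡ 66 (mod 128), i.e. 45x ≡ 77 (mod 128).
Multiplying by 45⁻¹ = 37 gives x ≡ 37·77 = 2849 = 22·128 + 33 ≡ 33 (mod 128).
Check: φ(33) = 45·33 + 117 = 1602 = 12·128 + 66 ≡ 66 (mod 128).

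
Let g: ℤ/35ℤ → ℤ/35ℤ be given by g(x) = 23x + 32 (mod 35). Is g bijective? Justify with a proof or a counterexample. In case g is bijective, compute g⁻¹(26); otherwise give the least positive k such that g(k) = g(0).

If g(u) = g(v), then 23u ≡ 23v (mod 35). Because gcd(23, 35) = 1, we may cancel 23 to get u ≡ v (mod 35).
We now compute 23⁻¹ mod 35 explicitly. Euclid's algorithm: 35 = 1·23 + 12, 23 = 1·12 + 11, 12 = 1·11 + 1; back-substituting gives 1 = 32·23 − 21·35, so 23⁻¹ ≡ 32 (mod 35).
For any y ∈ ℤ/35ℤ, x = 32(y − 32) mod 35 satisfies g(x) = 23·32(y − 32) + 32 ≡ y (since 23·32 ≡ 1 mod 35). So every y has a preimage.
Hence g is bijective.
Since g is bijective, we find g⁻¹(26): we need 23x ≡ 26 − 32 ≡ 29 (mod 35). Using 23⁻¹ = 32: x ≡ 32·29 = 928 = 26·35 + 18, so x = 18.
Check: g(18) = 23·18 + 32 = 446 = 12·35 + 26 ≡ 26 (mod 35).

18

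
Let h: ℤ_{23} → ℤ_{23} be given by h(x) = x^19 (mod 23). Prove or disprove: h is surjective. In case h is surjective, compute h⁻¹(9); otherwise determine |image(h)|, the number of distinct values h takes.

4

Since 23 is prime, the nonzero elements of ℤ_{23} form a cyclic group of order 22.
As gcd(19, 22) = 1, raising to the 19th power is a bijection on this group: if x_1^19 ≡ x_2^19 then (x_1x_2^{−1})^19 = 1, and the only element of order dividing gcd(19, 22) = 1 is 1, so x_1 = x_2.
With h(0) = 0 this makes h injective on all of ℤ_{23}, hence bijective (finite equal-size domain and codomain). In particular h is surjective.
Since h is surjective, we find the preimage of 9. The inverse of x ↦ x^19 on (ℤ_{23})^× is x ↦ x^7, because 19·7 = 133 = 6·22 + 1 ≡ 1 (mod 22) and x^{22} = 1 for x ≠ 0 (Fermat). So h⁻¹(9) = 9^7 mod 23.
Repeated squaring mod 23: 9^1 ≡ 9, 9^2 ≡ 9² = 81 ≡ 12, 9^4 ≡ 12² = 144 ≡ 6. Since 7 = 4 + 2 + 1, 9^7 ≡ 6·12·9: 6·12 = 72 ≡ 3, then 3·9 = 27 ≡ 4. So 9^7 ≡ 4 (mod 23).
Hence h⁻¹(9) = 4.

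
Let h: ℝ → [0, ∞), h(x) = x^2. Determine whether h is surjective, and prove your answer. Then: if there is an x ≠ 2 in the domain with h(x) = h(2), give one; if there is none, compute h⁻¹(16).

-2

For any y ∈ [0, ∞), x = y^{1/2} ∈ ℝ satisfies x^2 = y, so h is surjective.
For the follow-up, such an x exists: taking x = −2 ∈ ℝ gives h(−2) = 4 = h(2) with −2 ≠ 2.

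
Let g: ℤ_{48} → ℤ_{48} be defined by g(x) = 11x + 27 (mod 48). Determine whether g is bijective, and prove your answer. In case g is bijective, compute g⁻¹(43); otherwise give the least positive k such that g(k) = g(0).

If g(s) = g(t), then 11s ≡ 11t (mod 48). Because gcd(11, 48) = 1, we may cancel 11 to get s ≡ t (mod 48).
We now compute 11⁻¹ mod 48 explicitly. Euclid's algorithm: 48 = 4·11 + 4, 11 = 2·4 + 3, 4 = 1·3 + 1; back-substituting gives 1 = 35·11 − 8·48, so 11⁻¹ ≡ 35 (mod 48).
Then y ↦ 35(y − 27) is a two-sided inverse to g, so every y ∈ ℤ_{48} has a preimage.
So g is bijective.
Since g is bijective, we find g⁻¹(43): we need 11x ≡ 43 − 27 ≡ 16 (mod 48). Using 11⁻¹ = 35: x ≡ 35·16 = 560 = 11·48 + 32, so x = 32.
Check: g(32) = 11·32 + 27 = 379 = 7·48 + 43 ≡ 43 (mod 48).

32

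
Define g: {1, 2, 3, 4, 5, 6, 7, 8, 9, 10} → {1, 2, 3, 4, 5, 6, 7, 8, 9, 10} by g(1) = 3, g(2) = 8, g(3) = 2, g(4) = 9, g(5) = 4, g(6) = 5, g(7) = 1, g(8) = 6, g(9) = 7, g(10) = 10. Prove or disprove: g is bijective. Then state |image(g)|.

The values 3, 8, 2, 9, 4, 5, 1, 6, 7, 10 are a permutation of {1, 2, 3, 4, 5, 6, 7, 8, 9, 10}: each element appears exactly once.
So g is injective and surjective, hence bijective.
The image of g is {1, 2, 3, 4, 5, 6, 7, 8, 9, 10}, which has 10 elements.

10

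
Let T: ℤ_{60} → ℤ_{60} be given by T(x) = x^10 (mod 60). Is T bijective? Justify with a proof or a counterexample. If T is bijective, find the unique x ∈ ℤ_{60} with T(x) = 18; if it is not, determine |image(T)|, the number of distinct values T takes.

12

T(2): Repeated squaring mod 60: 2^1 ≡ 2, 2^2 ≡ 2² = 4, 2^4 ≡ 4² = 16, 2^8 ≡ 16² = 256 ≡ 16. Since 10 = 8 + 2, 2^10 ≡ 16·4: 16·4 = 64 ≡ 4. So 2^10 ≡ 4 (mod 60).
T(8): Repeated squaring mod 60: 8^1 ≡ 8, 8^2 ≡ 8² = 64 ≡ 4, 8^4 ≡ 4² = 16, 8^8 ≡ 16² = 256 ≡ 16. Since 10 = 8 + 2, 8^10 ≡ 16·4: 16·4 = 64 ≡ 4. So 8^10 ≡ 4 (mod 60).
So T(2) = T(8) = 4 while 2 ≠ 8, thus T is not injective, hence not bijective.
Since T is not bijective, we determine |image(T)|. Computing x^10 mod 60 for each x (by repeated squaring, reducing mod 60 at every step), the values T(0), T(1), …, T(59) are: 0, 1, 4, 9, 16, 25, 36, 49, 4, 21, 40, 1, 24, 49, 16, 45, 16, 49, 24, 1, 40, 21, 4, 49, 36, 25, 16, 9, 4, 1, 0, 1, 4, 9, 16, 25, 36, 49, 4, 21, 40, 1, 24, 49, 16, 45, 16, 49, 24, 1, 40, 21, 4, 49, 36, 25, 16, 9, 4, 1.
The distinct values are {0, 1, 4, 9, 16, 21, 24, 25, 36, 40, 45, 49}; there are 12 of them.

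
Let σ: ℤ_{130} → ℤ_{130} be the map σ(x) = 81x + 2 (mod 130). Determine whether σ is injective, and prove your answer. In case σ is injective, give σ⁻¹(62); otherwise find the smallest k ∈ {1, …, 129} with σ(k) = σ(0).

If σ(x_1) = σ(x_2), then 81x_1 ≡ 81x_2 (mod 130). Because gcd(81, 130) = 1, we may cancel 81 to get x_1 ≡ x_2 (mod 130).
Hence σ is injective.
We now compute 81⁻¹ mod 130 explicitly. Euclid's algorithm: 130 = 1·81 + 49, 81 = 1·49 + 32, 49 = 1·32 + 17, 32 = 1·17 + 15, 17 = 1·15 + 2, 15 = 7·2 + 1; back-substituting gives 1 = 61·81 − 38·130, so 81⁻¹ ≡ 61 (mod 130).
Since σ is injective, we find σ⁻¹(62): we need 81x ≡ 62 − 2 ≡ 60 (mod 130). Using 81⁻¹ = 61: x ≡ 61·60 = 3660 = 28·130 + 20, so x = 20.
Check: σ(20) = 81·20 + 2 = 1622 = 12·130 + 62 ≡ 62 (mod 130).

20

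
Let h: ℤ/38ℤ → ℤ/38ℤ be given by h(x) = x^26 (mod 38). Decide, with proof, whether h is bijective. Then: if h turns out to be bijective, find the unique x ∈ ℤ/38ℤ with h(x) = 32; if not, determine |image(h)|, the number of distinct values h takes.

h(18): Repeated squaring mod 38: 18^1 ≡ 18, 18^2 ≡ 18² = 324 ≡ 20, 18^4 ≡ 20² = 400 ≡ 20, 18^8 ≡ 20² = 400 ≡ 20, 18^16 ≡ 20² = 400 ≡ 20. Since 26 = 16 + 8 + 2, 18^26 ≡ 20·20·20: 20·20 = 400 ≡ 20, then 20·20 = 400 ≡ 20. So 18^26 ≡ 20 (mod 38).
h(20): Repeated squaring mod 38: 20^1 ≡ 20, 20^2 ≡ 20² = 400 ≡ 20, 20^4 ≡ 20² = 400 ≡ 20, 20^8 ≡ 20² = 400 ≡ 20, 20^16 ≡ 20² = 400 ≡ 20. Since 26 = 16 + 8 + 2, 20^26 ≡ 20·20·20: 20·20 = 400 ≡ 20, then 20·20 = 400 ≡ 20. So 20^26 ≡ 20 (mod 38).
So h(18) = h(20) = 20 while 18 ≠ 20, therefore h is not injective, hence not bijective.
Since h is not bijective, we determine |image(h)|. Computing x^26 mod 38 for each x (by repeated squaring, reducing mod 38 at every step), the values h(0), h(1), …, h(37) are: 0, 1, 28, 25, 24, 23, 16, 11, 26, 17, 36, 7, 30, 35, 4, 5, 6, 9, 20, 19, 20, 9, 6, 5, 4, 35, 30, 7, 36, 17, 26, 11, 16, 23, 24, 25, 28, 1.
The distinct values are {0, 1, 4, 5, 6, 7, 9, 11, 16, 17, 19, 20, 23, 24, 25, 26, 28, 30, 35, 36}; there are 20 of them.

20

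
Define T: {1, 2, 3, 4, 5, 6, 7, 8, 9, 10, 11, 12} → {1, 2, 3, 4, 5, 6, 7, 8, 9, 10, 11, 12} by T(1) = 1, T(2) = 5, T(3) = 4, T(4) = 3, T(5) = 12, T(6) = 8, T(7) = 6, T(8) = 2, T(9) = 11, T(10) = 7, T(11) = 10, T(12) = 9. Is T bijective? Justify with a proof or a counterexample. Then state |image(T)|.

12

The values 1, 5, 4, 3, 12, 8, 6, 2, 11, 7, 10, 9 are a permutation of {1, 2, 3, 4, 5, 6, 7, 8, 9, 10, 11, 12}: each element appears exactly once.
So T is injective and surjective, hence bijective.
The image of T is {1, 2, 3, 4, 5, 6, 7, 8, 9, 10, 11, 12}, which has 12 elements.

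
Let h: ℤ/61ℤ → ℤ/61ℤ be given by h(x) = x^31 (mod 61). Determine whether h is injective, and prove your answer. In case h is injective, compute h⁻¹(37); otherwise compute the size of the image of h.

24

Since 61 is prime, the nonzero elements of ℤ/61ℤ form a cyclic group of order 60.
As gcd(31, 60) = 1, raising to the 31st power is a bijection on this group: if s^31 ≡ t^31 then (st^{−1})^31 = 1, and the only element of order dividing gcd(31, 60) = 1 is 1, so s = t.
With h(0) = 0 this makes h injective on all of ℤ/61ℤ, hence bijective (finite equal-size domain and codomain). In particular h is injective.
Since h is injective, we find the preimage of 37. The inverse of x ↦ x^31 on (ℤ/61ℤ)^× is x ↦ x^31, because 31·31 = 961 = 16·60 + 1 ≡ 1 (mod 60) and x^{60} = 1 for x ≠ 0 (Fermat). So h⁻¹(37) = 37^31 mod 61.
Repeated squaring mod 61: 37^1 ≡ 37, 37^2 ≡ 37² = 1369 ≡ 27, 37^4 ≡ 27² = 729 ≡ 58, 37^8 ≡ 58² = 3364 ≡ 9, 37^16 ≡ 9² = 81 ≡ 20. Since 31 = 16 + 8 + 4 + 2 + 1, 37^31 ≡ 20·9·58·27·37: 20·9 = 180 ≡ 58, then 58·58 = 3364 ≡ 9, then 9·27 = 243 ≡ 60, then 60·37 = 2220 ≡ 24. So 37^31 ≡ 24 (mod 61).
Hence h⁻¹(37) = 24.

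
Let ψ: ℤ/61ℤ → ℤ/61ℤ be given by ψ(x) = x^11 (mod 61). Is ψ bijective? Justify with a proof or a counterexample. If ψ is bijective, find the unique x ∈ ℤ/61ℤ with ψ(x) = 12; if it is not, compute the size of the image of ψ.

Since 61 is prime, the nonzero elements of ℤ/61ℤ form a cyclic group of order 60.
As gcd(11, 60) = 1, raising to the 11th power is a bijection on this group: if a^11 ≡ b^11 then (ab^{−1})^11 = 1, and the only element of order dividing gcd(11, 60) = 1 is 1, so a = b.
With ψ(0) = 0 this makes ψ injective on all of ℤ/61ℤ, hence bijective (finite equal-size domain and codomain). In particular ψ is bijective.
Since ψ is bijective, we find the preimage of 12. The inverse of x ↦ x^11 on (ℤ/61ℤ)^× is x ↦ x^11, because 11·11 = 121 = 2·60 + 1 ≡ 1 (mod 60) and x^{60} = 1 for x ≠ 0 (Fermat). So ψ⁻¹(12) = 12^11 mod 61.
Repeated squaring mod 61: 12^1 ≡ 12, 12^2 ≡ 12² = 144 ≡ 22, 12^4 ≡ 22² = 484 ≡ 57, 12^8 ≡ 57² = 3249 ≡ 16. Since 11 = 8 + 2 + 1, 12^11 ≡ 16·22·12: 16·22 = 352 ≡ 47, then 47·12 = 564 ≡ 15. So 12^11 ≡ 15 (mod 61).
Hence ψ⁻¹(12) = 15.

15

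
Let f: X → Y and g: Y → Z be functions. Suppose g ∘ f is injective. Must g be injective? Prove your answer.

No. Take X = {1, 2, 3}, Y = {1, 2, 3, 4}, Z = {1, 2, 3, 4}, f(a) = a for each a ∈ X, and g(b) = 3 if b ∈ {3, 4} else g(b) = b.
Then g ∘ f = f is injective (X ⊂ Y and f is the inclusion), but g(3) = g(4) = 3 with 3 ≠ 4, so g is not injective.

not injective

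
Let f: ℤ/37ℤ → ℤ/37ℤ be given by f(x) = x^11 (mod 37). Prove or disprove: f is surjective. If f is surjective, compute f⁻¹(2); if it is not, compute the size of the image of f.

5

Since 37 is prime, the nonzero elements of ℤ/37ℤ form a cyclic group of order 36.
As gcd(11, 36) = 1, raising to the 11th power is a bijection on this group: if a^11 ≡ b^11 then (ab^{−1})^11 = 1, and the only element of order dividing gcd(11, 36) = 1 is 1, so a = b.
With f(0) = 0 this makes f injective on all of ℤ/37ℤ, hence bijective (finite equal-size domain and codomain). In particular f is surjective.
Since f is surjective, we find the preimage of 2. The inverse of x ↦ x^11 on (ℤ/37ℤ)^× is x ↦ x^23, because 11·23 = 253 = 7·36 + 1 ≡ 1 (mod 36) and x^{36} = 1 for x ≠ 0 (Fermat). So f⁻¹(2) = 2^23 mod 37.
Repeated squaring mod 37: 2^1 ≡ 2, 2^2 ≡ 2² = 4, 2^4 ≡ 4² = 16, 2^8 ≡ 16² = 256 ≡ 34, 2^16 ≡ 34² = 1156 ≡ 9. Since 23 = 16 + 4 + 2 + 1, 2^23 ≡ 9·16·4·2: 9·16 = 144 ≡ 33, then 33·4 = 132 ≡ 21, then 21·2 = 42 ≡ 5. So 2^23 ≡ 5 (mod 37).
Hence f⁻¹(2) = 5.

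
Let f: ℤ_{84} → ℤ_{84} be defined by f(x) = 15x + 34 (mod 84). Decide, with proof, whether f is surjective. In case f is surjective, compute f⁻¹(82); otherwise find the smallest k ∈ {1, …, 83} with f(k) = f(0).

28

Recall that surjectivity means every element of the codomain has a preimage under f.
Since gcd(15, 84) = 3, we have 15x ≡ 0 (mod 3) for all x, so f(x) ≡ 1 (mod 3).
But 0 ≢ 1 (mod 3), so 0 ∈ ℤ_{84} has no preimage. Hence f is not surjective.
Since f is not surjective, we find the least positive k with f(k) = f(0): this means 15k ≡ 0 (mod 84), i.e. 84 ∣ 15k. Since gcd(15, 84) = 3, dividing through by 3 this holds exactly when 28 ∣ 5k, and as gcd(5, 28) = 1, exactly when 28 ∣ k.
The smallest positive such k is 28.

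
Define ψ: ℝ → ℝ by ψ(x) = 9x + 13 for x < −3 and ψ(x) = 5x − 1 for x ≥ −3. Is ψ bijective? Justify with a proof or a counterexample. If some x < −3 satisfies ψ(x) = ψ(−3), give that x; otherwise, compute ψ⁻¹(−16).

-29/9

Both pieces are strictly increasing (slopes 9 and 5), so each is injective on its own interval.
The left piece maps (−∞, −3) onto (−∞, −14); the right piece maps [−3, ∞) onto [−16, ∞).
These images overlap. In particular ψ(−3) = −16 (right piece), and solving 9x + 13 = −16 on the left piece gives x = −29/9 < −3.
So ψ(−29/9) = ψ(−3) with −29/9 ≠ −3, and ψ is not injective, hence not bijective. This x = −29/9 is the requested value below −3.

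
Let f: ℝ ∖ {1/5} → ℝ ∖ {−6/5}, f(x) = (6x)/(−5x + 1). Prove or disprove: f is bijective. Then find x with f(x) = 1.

Suppose f(x_1) = f(x_2). Cross-multiplying: (6x_1)(−5x_2 + 1) = (6x_2)(−5x_1 + 1).
Expanding both sides and cancelling the symmetric terms leaves 6·(x_1 − x_2) = 0. Since 6 ≠ 0, x_1 = x_2. Therefore f is injective.
For any y ≠ −6/5, solving y(−5x + 1) = 6x for x gives a well-defined x ≠ 1/5. So f is surjective.
Thus f is bijective.
Solving f(x) = 1: cross-multiplying gives 6x = 1(−5x + 1), which rearranges to 11x = 1, so x = 1/11.

1/11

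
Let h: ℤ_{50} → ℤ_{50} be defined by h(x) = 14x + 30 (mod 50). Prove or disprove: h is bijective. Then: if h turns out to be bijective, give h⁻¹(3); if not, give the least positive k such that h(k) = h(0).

We have gcd(14, 50) = 2 > 1. Taking x_1 = 0 and x_2 = 25: h(0) = 30 and h(25) = 14·25 + 30 = 380 ≡ 30 (mod 50).
So h(0) = h(25) while 0 ≠ 25, hence h is not injective, hence not bijective.
Since h is not bijective, we find the least positive k with h(k) = h(0): this means 14k ≡ 0 (mod 50), i.e. 50 ∣ 14k. Since gcd(14, 50) = 2, dividing through by 2 this holds exactly when 25 ∣ 7k, and as gcd(7, 25) = 1, exactly when 25 ∣ k.
The smallest positive such k is 25.

25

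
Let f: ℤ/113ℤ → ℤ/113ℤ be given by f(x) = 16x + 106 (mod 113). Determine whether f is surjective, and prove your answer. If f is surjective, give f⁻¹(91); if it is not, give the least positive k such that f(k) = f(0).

105

Recall: surjectivity means every element of the codomain has a preimage under f.
Since gcd(16, 113) = 1, 16 is invertible modulo 113. Euclid's algorithm: 113 = 7·16 + 1; back-substituting gives 1 = 106·16 − 15·113, so 16⁻¹ ≡ 106 (mod 113).
For any y ∈ ℤ/113ℤ, x = 106(y − 106) mod 113 satisfies f(x) = 16·106(y − 106) + 106 ≡ y (since 16·106 ≡ 1 mod 113). So every y has a preimage.
So f is surjective.
Since f is surjective, we compute f⁻¹(91): solve 16x + 106 ≡ 91 (mod 113), i.e. 16x ≡ 98 (mod 113).
Multiplying by 16⁻¹ = 106 gives x ≡ 106·98 = 10388 = 91·113 + 105 ≡ 105 (mod 113).
Check: f(105) = 16·105 + 106 = 1786 = 15·113 + 91 ≡ 91 (mod 113).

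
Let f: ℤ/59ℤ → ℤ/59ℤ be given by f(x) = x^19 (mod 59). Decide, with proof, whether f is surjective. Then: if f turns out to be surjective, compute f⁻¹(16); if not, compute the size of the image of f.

26

Since 59 is prime, the nonzero elements of ℤ/59ℤ form a cyclic group of order 58.
As gcd(19, 58) = 1, raising to the 19th power is a bijection on this group: if a^19 ≡ b^19 then (ab^{−1})^19 = 1, and the only element of order dividing gcd(19, 58) = 1 is 1, so a = b.
With f(0) = 0 this makes f injective on all of ℤ/59ℤ, hence bijective (finite equal-size domain and codomain). In particular f is surjective.
Since f is surjective, we find the preimage of 16. The inverse of x ↦ x^19 on (ℤ/59ℤ)^× is x ↦ x^55, because 19·55 = 1045 = 18·58 + 1 ≡ 1 (mod 58) and x^{58} = 1 for x ≠ 0 (Fermat). So f⁻¹(16) = 16^55 mod 59.
Repeated squaring mod 59: 16^1 ≡ 16, 16^2 ≡ 16² = 256 ≡ 20, 16^4 ≡ 20² = 400 ≡ 46, 16^8 ≡ 46² = 2116 ≡ 51, 16^16 ≡ 51² = 2601 ≡ 5, 16^32 ≡ 5² = 25. Since 55 = 32 + 16 + 4 + 2 + 1, 16^55 ≡ 25·5·46·20·16: 25·5 = 125 ≡ 7, then 7·46 = 322 ≡ 27, then 27·20 = 540 ≡ 9, then 9·16 = 144 ≡ 26. So 16^55 ≡ 26 (mod 59).
Hence f⁻¹(16) = 26.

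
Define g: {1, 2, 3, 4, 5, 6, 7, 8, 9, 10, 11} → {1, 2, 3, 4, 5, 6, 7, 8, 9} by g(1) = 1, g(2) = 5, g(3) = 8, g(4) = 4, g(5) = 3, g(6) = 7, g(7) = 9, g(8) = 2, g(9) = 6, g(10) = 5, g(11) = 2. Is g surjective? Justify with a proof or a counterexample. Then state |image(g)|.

9

Every element of the codomain has a preimage: 1 = g(1), 2 = g(8), 3 = g(5), 4 = g(4), 5 = g(2), 6 = g(9), 7 = g(6), 8 = g(3), 9 = g(7).
Thus g is surjective.
The image of g is {1, 2, 3, 4, 5, 6, 7, 8, 9}, which has 9 elements.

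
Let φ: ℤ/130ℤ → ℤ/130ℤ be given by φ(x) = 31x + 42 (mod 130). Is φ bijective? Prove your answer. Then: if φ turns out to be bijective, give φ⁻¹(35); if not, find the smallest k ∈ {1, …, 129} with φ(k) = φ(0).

113

If φ(u) = φ(v), then 31u ≡ 31v (mod 130). Because gcd(31, 130) = 1, we may cancel 31 to get u ≡ v (mod 130).
We now compute 31⁻¹ mod 130 explicitly. Euclid's algorithm: 130 = 4·31 + 6, 31 = 5·6 + 1; back-substituting gives 1 = 21·31 − 5·130, so 31⁻¹ ≡ 21 (mod 130).
Then y ↦ 21(y − 42) is a two-sided inverse to φ, so every y ∈ ℤ/130ℤ has a preimage.
So φ is bijective.
Since φ is bijective, we find φ⁻¹(35): we need 31x ≡ 35 − 42 ≡ 123 (mod 130). Using 31⁻¹ = 21: x ≡ 21·123 = 2583 = 19·130 + 113, so x = 113.
Check: φ(113) = 31·113 + 42 = 3545 = 27·130 + 35 ≡ 35 (mod 130).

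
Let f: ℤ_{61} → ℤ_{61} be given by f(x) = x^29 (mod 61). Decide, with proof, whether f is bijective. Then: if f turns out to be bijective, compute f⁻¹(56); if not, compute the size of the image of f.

Since 61 is prime, the nonzero elements of ℤ_{61} form a cyclic group of order 60.
As gcd(29, 60) = 1, raising to the 29th power is a bijection on this group: if x_1^29 ≡ x_2^29 then (x_1x_2^{−1})^29 = 1, and the only element of order dividing gcd(29, 60) = 1 is 1, so x_1 = x_2.
With f(0) = 0 this makes f injective on all of ℤ_{61}, hence bijective (finite equal-size domain and codomain). In particular f is bijective.
Since f is bijective, we find the preimage of 56. The inverse of x ↦ x^29 on (ℤ_{61})^× is x ↦ x^29, because 29·29 = 841 = 14·60 + 1 ≡ 1 (mod 60) and x^{60} = 1 for x ≠ 0 (Fermat). So f⁻¹(56) = 56^29 mod 61.
Repeated squaring mod 61: 56^1 ≡ 56, 56^2 ≡ 56² = 3136 ≡ 25, 56^4 ≡ 25² = 625 ≡ 15, 56^8 ≡ 15² = 225 ≡ 42, 56^16 ≡ 42² = 1764 ≡ 56. Since 29 = 16 + 8 + 4 + 1, 56^29 ≡ 56·42·15·56: 56·42 = 2352 ≡ 34, then 34·15 = 510 ≡ 22, then 22·56 = 1232 ≡ 12. So 56^29 ≡ 12 (mod 61).
Hence f⁻¹(56) = 12.

12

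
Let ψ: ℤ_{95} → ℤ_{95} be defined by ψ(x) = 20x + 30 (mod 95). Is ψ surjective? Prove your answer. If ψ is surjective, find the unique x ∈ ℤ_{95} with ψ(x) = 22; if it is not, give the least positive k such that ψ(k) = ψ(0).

19

Recall that ψ is surjective if every y in the codomain equals ψ(x) for some x in the domain.
Since gcd(20, 95) = 5, we have 20x ≡ 0 (mod 5) for all x, so ψ(x) ≡ 0 (mod 5).
But 1 ≢ 0 (mod 5), so 1 ∈ ℤ_{95} has no preimage. So ψ is not surjective.
Since ψ is not surjective, we find the least positive k with ψ(k) = ψ(0): this means 20k ≡ 0 (mod 95), i.e. 95 ∣ 20k. Since gcd(20, 95) = 5, dividing through by 5 this holds exactly when 19 ∣ 4k, and as gcd(4, 19) = 1, exactly when 19 ∣ k.
The smallest positive such k is 19.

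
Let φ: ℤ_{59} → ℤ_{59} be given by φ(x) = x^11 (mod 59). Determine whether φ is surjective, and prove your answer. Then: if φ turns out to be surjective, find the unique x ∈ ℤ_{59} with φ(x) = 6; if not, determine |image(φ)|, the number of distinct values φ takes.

55

Since 59 is prime, the nonzero elements of ℤ_{59} form a cyclic group of order 58.
As gcd(11, 58) = 1, raising to the 11th power is a bijection on this group: if x_1^11 ≡ x_2^11 then (x_1x_2^{−1})^11 = 1, and the only element of order dividing gcd(11, 58) = 1 is 1, so x_1 = x_2.
With φ(0) = 0 this makes φ injective on all of ℤ_{59}, hence bijective (finite equal-size domain and codomain). In particular φ is surjective.
Since φ is surjective, we find the preimage of 6. The inverse of x ↦ x^11 on (ℤ_{59})^× is x ↦ x^37, because 11·37 = 407 = 7·58 + 1 ≡ 1 (mod 58) and x^{58} = 1 for x ≠ 0 (Fermat). So φ⁻¹(6) = 6^37 mod 59.
Repeated squaring mod 59: 6^1 ≡ 6, 6^2 ≡ 6² = 36, 6^4 ≡ 36² = 1296 ≡ 57, 6^8 ≡ 57² = 3249 ≡ 4, 6^16 ≡ 4² = 16, 6^32 ≡ 16² = 256 ≡ 20. Since 37 = 32 + 4 + 1, 6^37 ≡ 20·57·6: 20·57 = 1140 ≡ 19, then 19·6 = 114 ≡ 55. So 6^37 ≡ 55 (mod 59).
Hence φ⁻¹(6) = 55.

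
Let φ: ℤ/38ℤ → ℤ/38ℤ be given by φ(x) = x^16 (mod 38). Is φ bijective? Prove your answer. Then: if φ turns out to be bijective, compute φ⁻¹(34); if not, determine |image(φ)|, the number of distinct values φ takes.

20

φ(18): Repeated squaring mod 38: 18^1 ≡ 18, 18^2 ≡ 18² = 324 ≡ 20, 18^4 ≡ 20² = 400 ≡ 20, 18^8 ≡ 20² = 400 ≡ 20, 18^16 ≡ 20² = 400 ≡ 20. So 18^16 ≡ 20 (mod 38).
φ(20): Repeated squaring mod 38: 20^1 ≡ 20, 20^2 ≡ 20² = 400 ≡ 20, 20^4 ≡ 20² = 400 ≡ 20, 20^8 ≡ 20² = 400 ≡ 20, 20^16 ≡ 20² = 400 ≡ 20. So 20^16 ≡ 20 (mod 38).
So φ(18) = φ(20) = 20 while 18 ≠ 20, hence φ is not injective, hence not bijective.
Since φ is not bijective, we determine |image(φ)|. Computing x^16 mod 38 for each x (by repeated squaring, reducing mod 38 at every step), the values φ(0), φ(1), …, φ(37) are: 0, 1, 24, 17, 6, 35, 28, 7, 30, 23, 4, 11, 26, 9, 16, 25, 36, 5, 20, 19, 20, 5, 36, 25, 16, 9, 26, 11, 4, 23, 30, 7, 28, 35, 6, 17, 24, 1.
The distinct values are {0, 1, 4, 5, 6, 7, 9, 11, 16, 17, 19, 20, 23, 24, 25, 26, 28, 30, 35, 36}; there are 20 of them.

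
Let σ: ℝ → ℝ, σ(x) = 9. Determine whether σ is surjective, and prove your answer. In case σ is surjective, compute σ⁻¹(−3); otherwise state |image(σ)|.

σ(x) = 9 for all x, so 10 has no preimage and σ is not surjective.
Since σ is not surjective, we state |image(σ)|: the image of σ is {9}, which has 1 element.

1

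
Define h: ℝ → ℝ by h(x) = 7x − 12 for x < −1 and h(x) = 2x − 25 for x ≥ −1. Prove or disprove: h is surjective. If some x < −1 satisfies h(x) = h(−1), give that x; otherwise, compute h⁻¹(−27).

-15/7

Both pieces are strictly increasing (slopes 7 and 2), so each is injective on its own interval.
The left piece maps (−∞, −1) onto (−∞, −19); the right piece maps [−1, ∞) onto [−27, ∞).
The union (−∞, −19) ∪ [−27, ∞) covers ℝ, so h is surjective.
For the follow-up: the images overlap, so an x < −1 with h(x) = h(−1) exists. h(−1) = −27; solving 7x − 12 = −27 for x < −1 gives x = (−27 + 12)/7 = −15/7.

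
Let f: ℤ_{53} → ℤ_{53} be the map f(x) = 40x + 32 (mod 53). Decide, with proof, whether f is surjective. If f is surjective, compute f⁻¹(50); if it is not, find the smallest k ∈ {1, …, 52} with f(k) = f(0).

19

Since gcd(40, 53) = 1, 40 is invertible modulo 53. Euclid's algorithm: 53 = 1·40 + 13, 40 = 3·13 + 1; back-substituting gives 1 = 4·40 − 3·53, so 40⁻¹ ≡ 4 (mod 53).
Then y ↦ 4(y − 32) is a two-sided inverse to f, so every y ∈ ℤ_{53} has a preimage.
Thus f is surjective.
Since f is surjective, we find f⁻¹(50): we need 40x ≡ 50 − 32 ≡ 18 (mod 53). Using 40⁻¹ = 4: x ≡ 4·18 = 72 = 1·53 + 19, so x = 19.
Check: f(19) = 40·19 + 32 = 792 = 14·53 + 50 ≡ 50 (mod 53).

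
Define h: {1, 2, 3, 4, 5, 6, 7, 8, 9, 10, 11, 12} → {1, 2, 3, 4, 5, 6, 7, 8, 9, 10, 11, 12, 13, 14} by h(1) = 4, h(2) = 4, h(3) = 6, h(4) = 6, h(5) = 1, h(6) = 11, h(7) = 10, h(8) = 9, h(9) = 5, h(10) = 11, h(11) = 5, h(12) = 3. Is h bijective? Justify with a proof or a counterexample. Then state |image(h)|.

8

h(1) = 4 = h(2) with 1 ≠ 2, so h is not injective, hence not bijective.
The image of h is {1, 3, 4, 5, 6, 9, 10, 11}, which has 8 elements.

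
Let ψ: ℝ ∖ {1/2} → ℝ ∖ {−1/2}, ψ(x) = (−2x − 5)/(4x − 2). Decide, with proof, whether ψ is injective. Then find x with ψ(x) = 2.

-1/10

Suppose ψ(s) = ψ(t). Cross-multiplying: (−2s − 5)(4t − 2) = (−2t − 5)(4s − 2).
Expanding both sides and cancelling the symmetric terms leaves 24·(s − t) = 0. Since 24 ≠ 0, s = t. So ψ is injective.
Solving ψ(x) = 2: cross-multiplying gives −2x − 5 = 2(4x − 2), which rearranges to −10x = 1, so x = −1/10.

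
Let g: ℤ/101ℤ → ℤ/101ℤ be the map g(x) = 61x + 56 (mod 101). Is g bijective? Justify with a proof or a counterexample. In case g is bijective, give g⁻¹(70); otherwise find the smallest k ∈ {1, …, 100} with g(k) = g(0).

35

If g(u) = g(v), then 61u ≡ 61v (mod 101). Because gcd(61, 101) = 1, we may cancel 61 to get u ≡ v (mod 101).
We now compute 61⁻¹ mod 101 explicitly. Euclid's algorithm: 101 = 1·61 + 40, 61 = 1·40 + 21, 40 = 1·21 + 19, 21 = 1·19 + 2, 19 = 9·2 + 1; back-substituting gives 1 = 53·61 − 32·101, so 61⁻¹ ≡ 53 (mod 101).
For any y ∈ ℤ/101ℤ, x = 53(y − 56) mod 101 satisfies g(x) = 61·53(y − 56) + 56 ≡ y (since 61·53 ≡ 1 mod 101). So every y has a preimage.
Thus g is bijective.
Since g is bijective, we compute g⁻¹(70): solve 61x + 56 ≡ 70 (mod 101), i.e. 61x ≡ 14 (mod 101).
Multiplying by 61⁻¹ = 53 gives x ≡ 53·14 = 742 = 7·101 + 35 ≡ 35 (mod 101).
Check: g(35) = 61·35 + 56 = 2191 = 21·101 + 70 ≡ 70 (mod 101).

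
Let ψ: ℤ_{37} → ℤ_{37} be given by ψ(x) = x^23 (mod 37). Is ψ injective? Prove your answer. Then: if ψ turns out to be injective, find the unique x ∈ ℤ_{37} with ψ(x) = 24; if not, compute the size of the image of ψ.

22

Since 37 is prime, the nonzero elements of ℤ_{37} form a cyclic group of order 36.
As gcd(23, 36) = 1, raising to the 23rd power is a bijection on this group: if x_1^23 ≡ x_2^23 then (x_1x_2^{−1})^23 = 1, and the only element of order dividing gcd(23, 36) = 1 is 1, so x_1 = x_2.
With ψ(0) = 0 this makes ψ injective on all of ℤ_{37}, hence bijective (finite equal-size domain and codomain). In particular ψ is injective.
Since ψ is injective, we find the preimage of 24. The inverse of x ↦ x^23 on (ℤ_{37})^× is x ↦ x^11, because 23·11 = 253 = 7·36 + 1 ≡ 1 (mod 36) and x^{36} = 1 for x ≠ 0 (Fermat). So ψ⁻¹(24) = 24^11 mod 37.
Repeated squaring mod 37: 24^1 ≡ 24, 24^2 ≡ 24² = 576 ≡ 21, 24^4 ≡ 21² = 441 ≡ 34, 24^8 ≡ 34² = 1156 ≡ 9. Since 11 = 8 + 2 + 1, 24^11 ≡ 9·21·24: 9·21 = 189 ≡ 4, then 4·24 = 96 ≡ 22. So 24^11 ≡ 22 (mod 37).
Hence ψ⁻¹(24) = 22.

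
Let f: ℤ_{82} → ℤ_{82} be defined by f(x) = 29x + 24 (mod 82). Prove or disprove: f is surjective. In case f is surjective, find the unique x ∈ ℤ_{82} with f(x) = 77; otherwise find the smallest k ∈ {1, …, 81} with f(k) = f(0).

81

Recall that f is surjective if every y in the codomain equals f(x) for some x in the domain.
Since gcd(29, 82) = 1, 29 is invertible modulo 82. Euclid's algorithm: 82 = 2·29 + 24, 29 = 1·24 + 5, 24 = 4·5 + 4, 5 = 1·4 + 1; back-substituting gives 1 = 17·29 − 6·82, so 29⁻¹ ≡ 17 (mod 82).
Then y ↦ 17(y − 24) is a two-sided inverse to f, so every y ∈ ℤ_{82} has a preimage.
Thus f is surjective.
Since f is surjective, we compute f⁻¹(77): solve 29x + 24 ≡ 77 (mod 82), i.e. 29x ≡ 53 (mod 82).
Multiplying by 29⁻¹ = 17 gives x ≡ 17·53 = 901 = 10·82 + 81 ≡ 81 (mod 82).
Check: f(81) = 29·81 + 24 = 2373 = 28·82 + 77 ≡ 77 (mod 82).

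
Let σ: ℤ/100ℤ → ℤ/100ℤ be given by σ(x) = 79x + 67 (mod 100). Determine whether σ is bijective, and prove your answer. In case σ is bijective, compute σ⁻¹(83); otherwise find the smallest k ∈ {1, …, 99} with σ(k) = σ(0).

Recall that σ is injective when σ(a) = σ(b) forces a = b.
Suppose σ(a) = σ(b) in ℤ/100ℤ. Then 79a + 67 ≡ 79b + 67 (mod 100), so 79(a − b) ≡ 0 (mod 100).
Since gcd(79, 100) = 1, 79 is invertible modulo 100, thus a − b ≡ 0 (mod 100), i.e. a = b.
We now compute 79⁻¹ mod 100 explicitly. Euclid's algorithm: 100 = 1·79 + 21, 79 = 3·21 + 16, 21 = 1·16 + 5, 16 = 3·5 + 1; back-substituting gives 1 = 19·79 − 15·100, so 79⁻¹ ≡ 19 (mod 100).
For any y ∈ ℤ/100ℤ, x = 19(y − 67) mod 100 satisfies σ(x) = 79·19(y − 67) + 67 ≡ y (since 79·19 ≡ 1 mod 100). So every y has a preimage.
Hence σ is bijective.
Since σ is bijective, we find σ⁻¹(83): we need 79x ≡ 83 − 67 ≡ 16 (mod 100). Using 79⁻¹ = 19: x ≡ 19·16 = 304 = 3·100 + 4, so x = 4.
Check: σ(4) = 79·4 + 67 = 383 = 3·100 + 83 ≡ 83 (mod 100).

4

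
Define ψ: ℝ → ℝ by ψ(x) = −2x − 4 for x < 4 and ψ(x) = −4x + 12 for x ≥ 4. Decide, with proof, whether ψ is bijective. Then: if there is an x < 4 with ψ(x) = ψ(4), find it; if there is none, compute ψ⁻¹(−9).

0

Both pieces are strictly decreasing (slopes −2 and −4), so each is injective on its own interval.
The left piece maps (−∞, 4) onto (−12, ∞); the right piece maps [4, ∞) onto (−∞, −4].
These images overlap. In particular ψ(4) = −4 (right piece), and solving −2x − 4 = −4 on the left piece gives x = 0 < 4.
So ψ(0) = ψ(4) with 0 ≠ 4, and ψ is not injective, hence not bijective. This x = 0 is the requested value below 4.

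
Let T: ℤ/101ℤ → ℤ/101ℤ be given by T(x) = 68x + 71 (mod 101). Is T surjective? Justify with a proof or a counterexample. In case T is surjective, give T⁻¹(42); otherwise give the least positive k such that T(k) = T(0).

7

Since gcd(68, 101) = 1, 68 is invertible modulo 101. Euclid's algorithm: 101 = 1·68 + 33, 68 = 2·33 + 2, 33 = 16·2 + 1; back-substituting gives 1 = 52·68 − 35·101, so 68⁻¹ ≡ 52 (mod 101).
For any y ∈ ℤ/101ℤ, x = 52(y − 71) mod 101 satisfies T(x) = 68·52(y − 71) + 71 ≡ y (since 68·52 ≡ 1 mod 101). So every y has a preimage.
Therefore T is surjective.
Since T is surjective, we find T⁻¹(42): we need 68x ≡ 42 − 71 ≡ 72 (mod 101). Using 68⁻¹ = 52: x ≡ 52·72 = 3744 = 37·101 + 7, so x = 7.
Check: T(7) = 68·7 + 71 = 547 = 5·101 + 42 ≡ 42 (mod 101).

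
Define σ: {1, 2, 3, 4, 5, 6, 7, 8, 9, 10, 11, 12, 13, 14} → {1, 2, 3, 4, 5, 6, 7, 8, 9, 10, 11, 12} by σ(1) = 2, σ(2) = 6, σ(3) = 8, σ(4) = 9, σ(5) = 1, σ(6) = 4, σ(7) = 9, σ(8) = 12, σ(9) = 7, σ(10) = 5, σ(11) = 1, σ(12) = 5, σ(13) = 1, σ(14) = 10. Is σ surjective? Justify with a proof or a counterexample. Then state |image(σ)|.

No element maps to 3, so σ is not surjective.
The image of σ is {1, 2, 4, 5, 6, 7, 8, 9, 10, 12}, which has 10 elements.

10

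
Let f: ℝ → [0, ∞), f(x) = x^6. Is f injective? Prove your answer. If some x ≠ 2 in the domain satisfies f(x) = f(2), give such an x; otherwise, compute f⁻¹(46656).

f(2) = 64 = (−2)^6 = f(−2) (since 6 is even), with 2 ≠ −2. So f is not injective.
For the follow-up, such an x exists: taking x = −2 ∈ ℝ gives f(−2) = 64 = f(2) with −2 ≠ 2.

-2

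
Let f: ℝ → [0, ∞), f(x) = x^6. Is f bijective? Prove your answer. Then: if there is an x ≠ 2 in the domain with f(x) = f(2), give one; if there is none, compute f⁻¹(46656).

f(2) = 64 = (−2)^6 = f(−2) (since 6 is even), with 2 ≠ −2. So f is not injective, hence not bijective.
For the follow-up, such an x exists: taking x = −2 ∈ ℝ gives f(−2) = 64 = f(2) with −2 ≠ 2.

-2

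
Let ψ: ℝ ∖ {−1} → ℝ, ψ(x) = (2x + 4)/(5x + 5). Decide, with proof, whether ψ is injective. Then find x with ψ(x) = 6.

Suppose ψ(x_1) = ψ(x_2). Cross-multiplying: (2x_1 + 4)(5x_2 + 5) = (2x_2 + 4)(5x_1 + 5).
Expanding both sides and cancelling the symmetric terms leaves −10·(x_1 − x_2) = 0. Since −10 ≠ 0, x_1 = x_2. Thus ψ is injective.
Solving ψ(x) = 6: cross-multiplying gives 2x + 4 = 6(5x + 5), which rearranges to −28x = 26, so x = −13/14.

-13/14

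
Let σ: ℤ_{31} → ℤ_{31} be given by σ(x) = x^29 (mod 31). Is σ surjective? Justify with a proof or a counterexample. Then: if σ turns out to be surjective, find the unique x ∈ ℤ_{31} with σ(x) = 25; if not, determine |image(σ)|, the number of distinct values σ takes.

Since 31 is prime, the nonzero elements of ℤ_{31} form a cyclic group of order 30.
As gcd(29, 30) = 1, raising to the 29th power is a bijection on this group: if x_1^29 ≡ x_2^29 then (x_1x_2^{−1})^29 = 1, and the only element of order dividing gcd(29, 30) = 1 is 1, so x_1 = x_2.
With σ(0) = 0 this makes σ injective on all of ℤ_{31}, hence bijective (finite equal-size domain and codomain). In particular σ is surjective.
Since σ is surjective, we find the preimage of 25. The inverse of x ↦ x^29 on (ℤ_{31})^× is x ↦ x^29, because 29·29 = 841 = 28·30 + 1 ≡ 1 (mod 30) and x^{30} = 1 for x ≠ 0 (Fermat). So σ⁻¹(25) = 25^29 mod 31.
Repeated squaring mod 31: 25^1 ≡ 25, 25^2 ≡ 25² = 625 ≡ 5, 25^4 ≡ 5² = 25, 25^8 ≡ 25² = 625 ≡ 5, 25^16 ≡ 5² = 25. Since 29 = 16 + 8 + 4 + 1, 25^29 ≡ 25·5·25·25: 25·5 = 125 ≡ 1, then 1·25 = 25, then 25·25 = 625 ≡ 5. So 25^29 ≡ 5 (mod 31).
Hence σ⁻¹(25) = 5.

5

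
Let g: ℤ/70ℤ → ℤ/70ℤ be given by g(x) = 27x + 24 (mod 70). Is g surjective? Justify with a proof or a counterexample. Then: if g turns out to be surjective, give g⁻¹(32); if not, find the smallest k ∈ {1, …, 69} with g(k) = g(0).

Since gcd(27, 70) = 1, 27 is invertible modulo 70. Euclid's algorithm: 70 = 2·27 + 16, 27 = 1·16 + 11, 16 = 1·11 + 5, 11 = 2·5 + 1; back-substituting gives 1 = 13·27 − 5·70, so 27⁻¹ ≡ 13 (mod 70).
Then y ↦ 13(y − 24) is a two-sided inverse to g, so every y ∈ ℤ/70ℤ has a preimage.
So g is surjective.
Since g is surjective, we find g⁻¹(32): we need 27x ≡ 32 − 24 ≡ 8 (mod 70). Using 27⁻¹ = 13: x ≡ 13·8 = 104 = 1·70 + 34, so x = 34.
Check: g(34) = 27·34 + 24 = 942 = 13·70 + 32 ≡ 32 (mod 70).

34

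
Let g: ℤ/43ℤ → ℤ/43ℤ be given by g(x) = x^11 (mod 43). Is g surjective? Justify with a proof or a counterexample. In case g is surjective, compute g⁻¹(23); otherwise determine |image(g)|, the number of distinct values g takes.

13

Since 43 is prime, the nonzero elements of ℤ/43ℤ form a cyclic group of order 42.
As gcd(11, 42) = 1, raising to the 11th power is a bijection on this group: if x_1^11 ≡ x_2^11 then (x_1x_2^{−1})^11 = 1, and the only element of order dividing gcd(11, 42) = 1 is 1, so x_1 = x_2.
With g(0) = 0 this makes g injective on all of ℤ/43ℤ, hence bijective (finite equal-size domain and codomain). In particular g is surjective.
Since g is surjective, we find the preimage of 23. The inverse of x ↦ x^11 on (ℤ/43ℤ)^× is x ↦ x^23, because 11·23 = 253 = 6·42 + 1 ≡ 1 (mod 42) and x^{42} = 1 for x ≠ 0 (Fermat). So g⁻¹(23) = 23^23 mod 43.
Repeated squaring mod 43: 23^1 ≡ 23, 23^2 ≡ 23² = 529 ≡ 13, 23^4 ≡ 13² = 169 ≡ 40, 23^8 ≡ 40² = 1600 ≡ 9, 23^16 ≡ 9² = 81 ≡ 38. Since 23 = 16 + 4 + 2 + 1, 23^23 ≡ 38·40·13·23: 38·40 = 1520 ≡ 15, then 15·13 = 195 ≡ 23, then 23·23 = 529 ≡ 13. So 23^23 ≡ 13 (mod 43).
Hence g⁻¹(23) = 13.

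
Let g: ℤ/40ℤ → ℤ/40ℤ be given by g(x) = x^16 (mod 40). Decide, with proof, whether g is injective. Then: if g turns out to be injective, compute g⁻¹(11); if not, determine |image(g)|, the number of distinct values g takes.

4

g(1) = 1^16 = 1.
g(3): Repeated squaring mod 40: 3^1 ≡ 3, 3^2 ≡ 3² = 9, 3^4 ≡ 9² = 81 ≡ 1, 3^8 ≡ 1² = 1, 3^16 ≡ 1² = 1. So 3^16 ≡ 1 (mod 40).
So g(1) = g(3) = 1 while 1 ≠ 3, hence g is not injective.
Since g is not injective, we determine |image(g)|. Computing x^16 mod 40 for each x (by repeated squaring, reducing mod 40 at every step), the values g(0), g(1), …, g(39) are: 0, 1, 16, 1, 16, 25, 16, 1, 16, 1, 0, 1, 16, 1, 16, 25, 16, 1, 16, 1, 0, 1, 16, 1, 16, 25, 16, 1, 16, 1, 0, 1, 16, 1, 16, 25, 16, 1, 16, 1.
The distinct values are {0, 1, 16, 25}; there are 4 of them.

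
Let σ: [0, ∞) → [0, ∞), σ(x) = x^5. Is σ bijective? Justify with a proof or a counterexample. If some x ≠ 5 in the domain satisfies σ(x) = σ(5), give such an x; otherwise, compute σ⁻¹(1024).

On [0, ∞), x ↦ x^5 is strictly increasing (injective) and for any y ∈ [0, ∞) the 5th root y^{1/5} lies in [0, ∞) (surjective). So σ is bijective.
Since x ↦ x^5 is strictly increasing on [0, ∞), it is injective there, so no x ≠ 5 in the domain has σ(x) = σ(5). We therefore compute σ⁻¹(1024) = 1024^{1/5} = 4 (indeed 4^5 = 1024).

4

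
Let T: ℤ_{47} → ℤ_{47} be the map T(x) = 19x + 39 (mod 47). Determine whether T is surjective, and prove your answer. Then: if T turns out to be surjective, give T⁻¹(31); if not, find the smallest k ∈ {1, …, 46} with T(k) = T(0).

Since gcd(19, 47) = 1, 19 is invertible modulo 47. Euclid's algorithm: 47 = 2·19 + 9, 19 = 2·9 + 1; back-substituting gives 1 = 5·19 − 2·47, so 19⁻¹ ≡ 5 (mod 47).
Then y ↦ 5(y − 39) is a two-sided inverse to T, so every y ∈ ℤ_{47} has a preimage.
Therefore T is surjective.
Since T is surjective, we find T⁻¹(31): we need 19x ≡ 31 − 39 ≡ 39 (mod 47). Using 19⁻¹ = 5: x ≡ 5·39 = 195 = 4·47 + 7, so x = 7.
Check: T(7) = 19·7 + 39 = 172 = 3·47 + 31 ≡ 31 (mod 47).

7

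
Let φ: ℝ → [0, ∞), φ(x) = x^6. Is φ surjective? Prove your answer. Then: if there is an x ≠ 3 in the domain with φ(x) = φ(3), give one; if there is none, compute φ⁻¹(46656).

-3

For any y ∈ [0, ∞), x = y^{1/6} ∈ ℝ satisfies x^6 = y, so φ is surjective.
For the follow-up, such an x exists: taking x = −3 ∈ ℝ gives φ(−3) = 729 = φ(3) with −3 ≠ 3.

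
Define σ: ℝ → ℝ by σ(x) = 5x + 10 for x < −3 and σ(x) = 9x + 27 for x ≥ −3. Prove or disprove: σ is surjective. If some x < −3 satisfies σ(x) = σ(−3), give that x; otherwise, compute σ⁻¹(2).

-25/9

Both pieces are strictly increasing (slopes 5 and 9), so each is injective on its own interval.
The left piece maps (−∞, −3) onto (−∞, −5); the right piece maps [−3, ∞) onto [0, ∞).
The union (−∞, −5) ∪ [0, ∞) omits the interval between −5 and 0; in particular −5 has no preimage. So σ is not surjective.
Because the two images are disjoint, no x < −3 has σ(x) = σ(−3), so we compute σ⁻¹(2): 2 lies in [0, ∞), so solve 9x + 27 = 2: x = (2 − 27)/9 = −25/9.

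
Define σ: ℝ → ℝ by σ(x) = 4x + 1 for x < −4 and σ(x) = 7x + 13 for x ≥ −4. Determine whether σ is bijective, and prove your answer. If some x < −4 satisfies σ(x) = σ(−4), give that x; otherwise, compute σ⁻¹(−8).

Both pieces are strictly increasing (slopes 4 and 7), so each is injective on its own interval.
The left piece maps (−∞, −4) onto (−∞, −15); the right piece maps [−4, ∞) onto [−15, ∞).
Since −15 = −15, the images partition ℝ: σ is injective and surjective, hence bijective.
Because the two images are disjoint, no x < −4 has σ(x) = σ(−4), so we compute σ⁻¹(−8): −8 lies in [−15, ∞), so solve 7x + 13 = −8: x = (−8 − 13)/7 = −3.

-3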